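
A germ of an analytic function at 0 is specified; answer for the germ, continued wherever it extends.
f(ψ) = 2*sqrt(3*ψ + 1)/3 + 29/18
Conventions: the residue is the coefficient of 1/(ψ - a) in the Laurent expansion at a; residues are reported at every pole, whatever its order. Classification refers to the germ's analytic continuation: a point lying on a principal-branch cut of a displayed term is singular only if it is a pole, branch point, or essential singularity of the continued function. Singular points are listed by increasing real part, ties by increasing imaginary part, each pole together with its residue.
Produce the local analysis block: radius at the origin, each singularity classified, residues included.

Branch term (2/3)*sqrt(1 - ψ/(-1/3)): its argument vanishes at ψ = -1/3, a square-root branch point, modulus 1/3.
The radius of convergence is the smallest modulus among the singular points: 1/3.

Radius of convergence at 0: 1/3.
At -1/3: an algebraic (square-root) branch point.


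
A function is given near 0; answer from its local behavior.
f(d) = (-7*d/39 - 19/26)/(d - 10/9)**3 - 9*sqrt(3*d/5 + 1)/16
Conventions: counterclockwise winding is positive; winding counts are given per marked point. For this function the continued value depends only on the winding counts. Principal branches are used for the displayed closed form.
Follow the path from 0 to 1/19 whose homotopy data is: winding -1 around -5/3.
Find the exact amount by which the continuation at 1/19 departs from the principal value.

The rational part is single-valued and drops out of the difference; each branch term changes only by its own monodromy.
(-9/16)*sqrt(1 - d/(-5/3)): winding -1 is odd, the square root flips sign, contributing -2*(-9/16)*sqrt(1 - (1/19)/(-5/3)) = -2*(-9/16)*sqrt(98/95) = (63/760)*sqrt(190).
Summing the contributions at d = 1/19 gives (63/760)*sqrt(190).

Continued minus principal equals (63/760)*sqrt(190).


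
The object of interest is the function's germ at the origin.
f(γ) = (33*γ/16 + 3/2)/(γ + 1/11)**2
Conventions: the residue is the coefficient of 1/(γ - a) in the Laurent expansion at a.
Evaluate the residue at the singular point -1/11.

At the order-2 pole -1/11 set g(γ) = (γ - (-1/11))^2*f(γ) = 33*γ/16 + 3/2.
Order-2 pole: residue = g'(a); g'(-1/11) = 33/16, so the residue is 33/16.

The residue is 33/16.


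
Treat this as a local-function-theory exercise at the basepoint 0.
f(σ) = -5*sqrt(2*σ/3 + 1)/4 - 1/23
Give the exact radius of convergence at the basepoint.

Branch term (-5/4)*sqrt(1 - σ/(-3/2)): its argument vanishes at σ = -3/2, a square-root branch point, modulus 3/2.
The radius of convergence is the smallest modulus among the singular points: 3/2.

The radius of convergence is 3/2.


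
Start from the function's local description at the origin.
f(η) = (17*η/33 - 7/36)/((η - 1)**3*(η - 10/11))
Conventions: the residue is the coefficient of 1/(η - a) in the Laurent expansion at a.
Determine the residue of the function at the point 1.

At the order-3 pole 1 set g(η) = (η - (1))^3*f(η) = (17*η/33 - 7/36)/(η - 10/11).
Order-3 pole: residue = g''(a)/2; g''(1) = 13123/18, so the residue is 13123/36.

The residue is 13123/36.


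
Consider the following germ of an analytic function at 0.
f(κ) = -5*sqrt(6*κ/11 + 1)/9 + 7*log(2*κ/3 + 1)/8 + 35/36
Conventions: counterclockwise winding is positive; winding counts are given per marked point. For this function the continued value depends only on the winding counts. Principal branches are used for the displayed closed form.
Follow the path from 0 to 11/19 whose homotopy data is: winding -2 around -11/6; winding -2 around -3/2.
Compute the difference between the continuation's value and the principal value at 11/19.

Continued minus principal equals -(7/2)*pi*i.

The rational part is single-valued and drops out of the difference; each branch term changes only by its own monodromy.
(-5/9)*sqrt(1 - κ/(-11/6)): winding -2 is even, the square root returns to the same sheet, contribution 0.
(7/8)*log(1 - κ/(-3/2)): each positive loop around -3/2 adds 2*pi*i to the log, so winding -2 contributes (7/8)*(-2)*2*pi*i = -(7/2)*pi*i.
Summing the contributions at κ = 11/19 gives -(7/2)*pi*i.


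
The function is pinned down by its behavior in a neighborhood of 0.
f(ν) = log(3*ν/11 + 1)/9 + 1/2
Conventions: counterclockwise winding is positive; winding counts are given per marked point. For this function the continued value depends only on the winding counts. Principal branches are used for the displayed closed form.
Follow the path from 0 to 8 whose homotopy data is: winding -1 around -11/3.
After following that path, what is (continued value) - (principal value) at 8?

Continued minus principal equals -(2/9)*pi*i.

The rational part is single-valued and drops out of the difference; each branch term changes only by its own monodromy.
(1/9)*log(1 - ν/(-11/3)): each positive loop around -11/3 adds 2*pi*i to the log, so winding -1 contributes (1/9)*(-1)*2*pi*i = -(2/9)*pi*i.
Summing the contributions at ν = 8 gives -(2/9)*pi*i.


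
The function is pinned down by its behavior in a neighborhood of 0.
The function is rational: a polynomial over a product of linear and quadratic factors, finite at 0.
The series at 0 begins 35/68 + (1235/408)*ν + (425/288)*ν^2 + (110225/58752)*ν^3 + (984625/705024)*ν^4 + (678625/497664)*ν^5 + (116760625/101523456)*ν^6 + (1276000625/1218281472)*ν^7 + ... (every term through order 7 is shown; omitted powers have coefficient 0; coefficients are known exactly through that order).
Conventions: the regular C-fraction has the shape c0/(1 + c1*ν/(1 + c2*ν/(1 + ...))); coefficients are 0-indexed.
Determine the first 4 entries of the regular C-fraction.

Taylor coefficients (read off): a_0 = 35/68, a_1 = 1235/408, a_2 = 425/288, a_3 = 110225/58752.
c0 = a_0 = 35/68. Peel one level at a time: if S = 1 + c*ν/S' with S'(0) = 1, then c is the ν-coefficient of S and S' = c*ν/(S - 1).
S_1 = c0/f = 1 + (-247/42)*ν + (37301/1176)*ν^2 + ...; c1 = -247/42.
S_2 = c1*ν/(S_1 - 1) = 1 + (37301/6916)*ν + (-186505/488072)*ν^2 + ...; c2 = 37301/6916.
S_3 = c2*ν/(S_2 - 1) = 1 + (35/494)*ν + ...; c3 = 35/494.

The regular C-fraction coefficients are [35/68, -247/42, 37301/6916, 35/494].


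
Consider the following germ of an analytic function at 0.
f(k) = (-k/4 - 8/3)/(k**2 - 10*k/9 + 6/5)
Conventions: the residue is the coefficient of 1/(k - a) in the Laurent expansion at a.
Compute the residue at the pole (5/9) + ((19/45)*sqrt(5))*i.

The residue is (-1/8) + ((101/152)*sqrt(5))*i.

The factor k**2 - 10*k/9 + 6/5 splits as (k - a)(k - a') with a = (5/9) + ((19/45)*sqrt(5))*i, a' = (5/9) - ((19/45)*sqrt(5))*i. At the order-1 pole a set g(k) = (k - a)*f(k) = [-k/4 - 8/3] / (k - a').
Simple pole: residue = g(a) at a = (5/9) + ((19/45)*sqrt(5))*i, which is (-1/8) + ((101/152)*sqrt(5))*i.


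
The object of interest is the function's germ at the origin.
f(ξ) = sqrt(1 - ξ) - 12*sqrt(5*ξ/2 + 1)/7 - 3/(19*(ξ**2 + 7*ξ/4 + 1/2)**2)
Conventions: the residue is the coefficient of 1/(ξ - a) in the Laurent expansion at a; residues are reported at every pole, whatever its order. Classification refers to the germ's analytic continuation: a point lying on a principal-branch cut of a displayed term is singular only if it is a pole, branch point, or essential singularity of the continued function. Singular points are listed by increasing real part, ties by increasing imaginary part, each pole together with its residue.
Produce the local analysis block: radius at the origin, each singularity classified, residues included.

Radius of convergence at 0: 7/8 - (1/8)*sqrt(17).
At -7/8 - (1/8)*sqrt(17): a pole of order 2; residue -(384/5491)*sqrt(17).
At -2/5: an algebraic (square-root) branch point.
At -7/8 + (1/8)*sqrt(17): a pole of order 2; residue (384/5491)*sqrt(17).
At 1: an algebraic (square-root) branch point.

Denominator factor (ξ**2 + 7*ξ/4 + 1/2)^2: discriminant 17/16, real irrational roots -7/8 + (1/8)*sqrt(17) and -7/8 - (1/8)*sqrt(17); poles of order 2, moduli 7/8 - (1/8)*sqrt(17) and 7/8 + (1/8)*sqrt(17).
Branch term (-12/7)*sqrt(1 - ξ/(-2/5)): its argument vanishes at ξ = -2/5, a square-root branch point, modulus 2/5.
Branch term (1)*sqrt(1 - ξ/(1)): its argument vanishes at ξ = 1, a square-root branch point, modulus 1.
The radius of convergence is the smallest modulus among the singular points: 7/8 - (1/8)*sqrt(17).
The branch terms are analytic at -7/8 - (1/8)*sqrt(17) and contribute nothing to the residue; only the rational part matters.
The factor ξ**2 + 7*ξ/4 + 1/2 splits as (ξ - a)(ξ - a') with a = -7/8 - (1/8)*sqrt(17), a' = -7/8 + (1/8)*sqrt(17). At the order-2 pole a set g(ξ) = (ξ - a)^2*(rational part) = [-3/19] / (ξ - a')^2.
Order-2 pole: residue = g'(a); g'(-7/8 - (1/8)*sqrt(17)) = -(384/5491)*sqrt(17), so the residue is -(384/5491)*sqrt(17).
The branch terms are analytic at -7/8 + (1/8)*sqrt(17) and contribute nothing to the residue; only the rational part matters.
The factor ξ**2 + 7*ξ/4 + 1/2 splits as (ξ - a)(ξ - a') with a = -7/8 + (1/8)*sqrt(17), a' = -7/8 - (1/8)*sqrt(17). At the order-2 pole a set g(ξ) = (ξ - a)^2*(rational part) = [-3/19] / (ξ - a')^2.
Order-2 pole: residue = g'(a); g'(-7/8 + (1/8)*sqrt(17)) = (384/5491)*sqrt(17), so the residue is (384/5491)*sqrt(17).
List the singular points by increasing real part (a conjugate pair: the negative imaginary part first).


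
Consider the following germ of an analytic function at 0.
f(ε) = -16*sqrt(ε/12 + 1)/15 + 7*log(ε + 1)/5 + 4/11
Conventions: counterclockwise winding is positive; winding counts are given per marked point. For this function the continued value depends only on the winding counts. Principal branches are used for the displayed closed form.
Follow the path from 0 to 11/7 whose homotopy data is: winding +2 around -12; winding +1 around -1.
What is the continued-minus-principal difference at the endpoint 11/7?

The rational part is single-valued and drops out of the difference; each branch term changes only by its own monodromy.
(-16/15)*sqrt(1 - ε/(-12)): winding +2 is even, the square root returns to the same sheet, contribution 0.
(7/5)*log(1 - ε/(-1)): each positive loop around -1 adds 2*pi*i to the log, so winding +1 contributes (7/5)*(1)*2*pi*i = (14/5)*pi*i.
Summing the contributions at ε = 11/7 gives (14/5)*pi*i.

Continued minus principal equals (14/5)*pi*i.


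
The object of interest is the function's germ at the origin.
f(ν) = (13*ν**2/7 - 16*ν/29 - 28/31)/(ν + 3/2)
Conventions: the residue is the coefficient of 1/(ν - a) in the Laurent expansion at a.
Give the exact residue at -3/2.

The residue is 103279/25172.

At the order-1 pole -3/2 set g(ν) = (ν - (-3/2))*f(ν) = 13*ν**2/7 - 16*ν/29 - 28/31.
Simple pole: residue = g(a) at a = -3/2, which is 103279/25172.


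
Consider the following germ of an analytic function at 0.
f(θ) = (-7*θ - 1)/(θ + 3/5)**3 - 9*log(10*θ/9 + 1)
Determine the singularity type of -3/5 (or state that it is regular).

The point is a pole of order 3.

The denominator factor θ + 3/5 vanishes at -3/5 and appears to the power 3; the numerator there equals 16/5, nonzero, and no other factor vanishes.
The branch terms are analytic at this point.
Hence a pole whose order is the multiplicity, 3.


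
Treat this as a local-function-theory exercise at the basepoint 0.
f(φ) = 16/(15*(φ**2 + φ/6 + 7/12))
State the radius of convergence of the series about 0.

The radius of convergence is (1/6)*sqrt(21).

Denominator factor (φ**2 + φ/6 + 7/12): discriminant -83/36, complex-conjugate roots (-1/12) + ((1/12)*sqrt(83))*i and (-1/12) - ((1/12)*sqrt(83))*i; poles of order 1, moduli (1/6)*sqrt(21) and (1/6)*sqrt(21).
The radius of convergence is the smallest modulus among the singular points: (1/6)*sqrt(21).


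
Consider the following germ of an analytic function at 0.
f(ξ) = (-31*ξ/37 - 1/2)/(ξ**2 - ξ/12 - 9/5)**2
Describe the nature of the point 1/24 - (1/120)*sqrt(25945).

The point is a pole of order 2.

The denominator factor ξ**2 - ξ/12 - 9/5 vanishes at 1/24 - (1/120)*sqrt(25945) and appears to the power 2; the numerator there equals -475/888 + (31/4440)*sqrt(25945), nonzero, and no other factor vanishes.
Hence a pole whose order is the multiplicity, 2.


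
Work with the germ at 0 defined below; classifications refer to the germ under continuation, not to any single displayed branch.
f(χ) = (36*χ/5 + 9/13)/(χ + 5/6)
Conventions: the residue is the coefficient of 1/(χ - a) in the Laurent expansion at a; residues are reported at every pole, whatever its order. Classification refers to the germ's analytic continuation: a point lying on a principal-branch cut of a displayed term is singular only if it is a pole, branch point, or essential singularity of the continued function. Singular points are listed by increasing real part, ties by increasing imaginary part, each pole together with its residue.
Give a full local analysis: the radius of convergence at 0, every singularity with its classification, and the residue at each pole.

Denominator factor (χ + 5/6): pole of order 1 at -5/6, modulus 5/6.
The radius of convergence is the smallest modulus among the singular points: 5/6.
At the order-1 pole -5/6 set g(χ) = (χ - (-5/6))*f(χ) = 36*χ/5 + 9/13.
Simple pole: residue = g(a) at a = -5/6, which is -69/13.

Radius of convergence at 0: 5/6.
At -5/6: a pole of order 1; residue -69/13.


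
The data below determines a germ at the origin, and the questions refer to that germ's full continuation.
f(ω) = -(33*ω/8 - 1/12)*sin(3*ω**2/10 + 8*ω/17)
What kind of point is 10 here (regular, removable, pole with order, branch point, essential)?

There is no denominator, hence no pole anywhere.
The factor -sin(3*ω**2/10 + 8*ω/17) is entire.
So the germ continues analytically to 10.

The point is a regular point.


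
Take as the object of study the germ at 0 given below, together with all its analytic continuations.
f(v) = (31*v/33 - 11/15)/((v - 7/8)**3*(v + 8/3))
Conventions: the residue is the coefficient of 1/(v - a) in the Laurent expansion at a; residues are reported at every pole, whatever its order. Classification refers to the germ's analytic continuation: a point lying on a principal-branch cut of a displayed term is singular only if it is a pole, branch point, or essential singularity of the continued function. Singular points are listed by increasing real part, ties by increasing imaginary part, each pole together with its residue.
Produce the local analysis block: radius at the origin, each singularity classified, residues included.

Radius of convergence at 0: 7/8.
At -8/3: a pole of order 1; residue 2462208/33776875.
At 7/8: a pole of order 3; residue -2462208/33776875.

Denominator factor (v - 7/8)^3: pole of order 3 at 7/8, modulus 7/8.
Denominator factor (v + 8/3): pole of order 1 at -8/3, modulus 8/3.
The radius of convergence is the smallest modulus among the singular points: 7/8.
At the order-1 pole -8/3 set g(v) = (v - (-8/3))*f(v) = (31*v/33 - 11/15)/(v - 7/8)**3.
Simple pole: residue = g(a) at a = -8/3, which is 2462208/33776875.
At the order-3 pole 7/8 set g(v) = (v - (7/8))^3*f(v) = (31*v/33 - 11/15)/(v + 8/3).
Order-3 pole: residue = g''(a)/2; g''(7/8) = -4924416/33776875, so the residue is -2462208/33776875.
List the singular points by increasing real part (a conjugate pair: the negative imaginary part first).


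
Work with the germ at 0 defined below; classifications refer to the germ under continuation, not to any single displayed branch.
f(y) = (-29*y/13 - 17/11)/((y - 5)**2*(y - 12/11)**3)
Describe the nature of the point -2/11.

The point is a regular point.

Denominator factors: y - 5 = -57/11 at y = -2/11; y - 12/11 = -14/11 at y = -2/11 — none vanishes.
So the germ continues analytically to -2/11.


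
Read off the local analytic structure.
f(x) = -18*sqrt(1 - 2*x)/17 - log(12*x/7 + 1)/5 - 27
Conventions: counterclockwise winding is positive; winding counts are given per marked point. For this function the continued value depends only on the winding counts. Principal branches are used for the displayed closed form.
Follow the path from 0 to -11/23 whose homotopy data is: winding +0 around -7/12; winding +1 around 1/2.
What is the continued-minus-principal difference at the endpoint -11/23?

The rational part is single-valued and drops out of the difference; each branch term changes only by its own monodromy.
(-18/17)*sqrt(1 - x/(1/2)): winding +1 is odd, the square root flips sign, contributing -2*(-18/17)*sqrt(1 - (-11/23)/(1/2)) = -2*(-18/17)*sqrt(45/23) = (108/391)*sqrt(115).
(-1/5)*log(1 - x/(-7/12)): winding 0 around -7/12, so this term returns to its principal value, contribution 0.
Summing the contributions at x = -11/23 gives (108/391)*sqrt(115).

Continued minus principal equals (108/391)*sqrt(115).


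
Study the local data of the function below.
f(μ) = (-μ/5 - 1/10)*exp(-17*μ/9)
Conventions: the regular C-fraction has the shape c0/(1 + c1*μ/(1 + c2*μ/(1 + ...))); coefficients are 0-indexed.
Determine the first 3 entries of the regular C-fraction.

The regular C-fraction coefficients are [-1/10, -1/9, 325/18].

Taylor coefficients (expand at 0): a_0 = -1/10, a_1 = -1/90, a_2 = 323/1620.
c0 = a_0 = -1/10. Peel one level at a time: if S = 1 + c*μ/S' with S'(0) = 1, then c is the μ-coefficient of S and S' = c*μ/(S - 1).
S_1 = c0/f = 1 + (-1/9)*μ + (325/162)*μ^2 + ...; c1 = -1/9.
S_2 = c1*μ/(S_1 - 1) = 1 + (325/18)*μ + ...; c2 = 325/18.


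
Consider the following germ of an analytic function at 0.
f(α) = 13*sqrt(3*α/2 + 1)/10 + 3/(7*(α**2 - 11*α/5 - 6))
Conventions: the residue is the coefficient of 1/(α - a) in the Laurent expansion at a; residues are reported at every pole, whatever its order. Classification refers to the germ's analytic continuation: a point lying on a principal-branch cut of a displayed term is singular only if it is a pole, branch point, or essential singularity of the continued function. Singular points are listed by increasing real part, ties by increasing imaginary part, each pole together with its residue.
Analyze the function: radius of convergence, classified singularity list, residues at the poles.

Radius of convergence at 0: 2/3.
At 11/10 - (1/10)*sqrt(721): a pole of order 1; residue -(15/5047)*sqrt(721).
At -2/3: an algebraic (square-root) branch point.
At 11/10 + (1/10)*sqrt(721): a pole of order 1; residue (15/5047)*sqrt(721).

Denominator factor (α**2 - 11*α/5 - 6): discriminant 721/25, real irrational roots 11/10 + (1/10)*sqrt(721) and 11/10 - (1/10)*sqrt(721); poles of order 1, moduli 11/10 + (1/10)*sqrt(721) and -11/10 + (1/10)*sqrt(721).
Branch term (13/10)*sqrt(1 - α/(-2/3)): its argument vanishes at α = -2/3, a square-root branch point, modulus 2/3.
The radius of convergence is the smallest modulus among the singular points: 2/3.
The branch term is analytic at 11/10 - (1/10)*sqrt(721) and contributes nothing to the residue; only the rational part matters.
The factor α**2 - 11*α/5 - 6 splits as (α - a)(α - a') with a = 11/10 - (1/10)*sqrt(721), a' = 11/10 + (1/10)*sqrt(721). At the order-1 pole a set g(α) = (α - a)*(rational part) = [3/7] / (α - a').
Simple pole: residue = g(a) at a = 11/10 - (1/10)*sqrt(721), which is -(15/5047)*sqrt(721).
The branch term is analytic at 11/10 + (1/10)*sqrt(721) and contributes nothing to the residue; only the rational part matters.
The factor α**2 - 11*α/5 - 6 splits as (α - a)(α - a') with a = 11/10 + (1/10)*sqrt(721), a' = 11/10 - (1/10)*sqrt(721). At the order-1 pole a set g(α) = (α - a)*(rational part) = [3/7] / (α - a').
Simple pole: residue = g(a) at a = 11/10 + (1/10)*sqrt(721), which is (15/5047)*sqrt(721).
List the singular points by increasing real part (a conjugate pair: the negative imaginary part first).


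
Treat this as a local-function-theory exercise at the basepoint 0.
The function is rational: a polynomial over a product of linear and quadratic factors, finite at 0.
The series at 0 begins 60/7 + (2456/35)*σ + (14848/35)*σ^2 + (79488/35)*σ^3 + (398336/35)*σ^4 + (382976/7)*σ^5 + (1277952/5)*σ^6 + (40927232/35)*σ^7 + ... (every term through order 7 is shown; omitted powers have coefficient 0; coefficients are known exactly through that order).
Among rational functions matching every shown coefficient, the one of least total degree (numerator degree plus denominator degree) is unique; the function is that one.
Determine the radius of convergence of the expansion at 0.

No rational of total degree below 3 reproduces all 8 coefficients; solving the [1/2] Pade equations on them gives f(σ) = (σ/10 + 15/28)/(σ - 1/4)**2, whose expansion matches every shown term.
Denominator factor (σ - 1/4)^2: pole of order 2 at 1/4, modulus 1/4.
The radius of convergence is the smallest modulus among the singular points: 1/4.

The radius of convergence is 1/4.


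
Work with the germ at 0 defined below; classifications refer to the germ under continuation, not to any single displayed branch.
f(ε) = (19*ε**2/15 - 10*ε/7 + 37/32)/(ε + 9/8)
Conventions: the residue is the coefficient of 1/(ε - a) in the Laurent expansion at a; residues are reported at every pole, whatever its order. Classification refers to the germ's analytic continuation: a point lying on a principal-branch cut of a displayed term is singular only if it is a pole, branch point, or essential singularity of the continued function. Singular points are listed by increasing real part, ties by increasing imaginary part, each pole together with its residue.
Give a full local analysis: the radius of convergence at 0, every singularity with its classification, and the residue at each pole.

Denominator factor (ε + 9/8): pole of order 1 at -9/8, modulus 9/8.
The radius of convergence is the smallest modulus among the singular points: 9/8.
At the order-1 pole -9/8 set g(ε) = (ε - (-9/8))*f(ε) = 19*ε**2/15 - 10*ε/7 + 37/32.
Simple pole: residue = g(a) at a = -9/8, which is 9781/2240.

Radius of convergence at 0: 9/8.
At -9/8: a pole of order 1; residue 9781/2240.


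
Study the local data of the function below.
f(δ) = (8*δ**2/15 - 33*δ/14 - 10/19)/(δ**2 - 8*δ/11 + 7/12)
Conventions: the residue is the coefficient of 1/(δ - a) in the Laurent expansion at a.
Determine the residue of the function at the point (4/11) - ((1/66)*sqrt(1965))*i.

The residue is (-4549/4620) - ((1125038/43121925)*sqrt(1965))*i.

The factor δ**2 - 8*δ/11 + 7/12 splits as (δ - a)(δ - a') with a = (4/11) - ((1/66)*sqrt(1965))*i, a' = (4/11) + ((1/66)*sqrt(1965))*i. At the order-1 pole a set g(δ) = (δ - a)*f(δ) = [8*δ**2/15 - 33*δ/14 - 10/19] / (δ - a').
Simple pole: residue = g(a) at a = (4/11) - ((1/66)*sqrt(1965))*i, which is (-4549/4620) - ((1125038/43121925)*sqrt(1965))*i.


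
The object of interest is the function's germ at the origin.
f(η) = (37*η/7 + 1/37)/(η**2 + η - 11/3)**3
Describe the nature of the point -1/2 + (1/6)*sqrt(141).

The denominator factor η**2 + η - 11/3 vanishes at -1/2 + (1/6)*sqrt(141) and appears to the power 3; the numerator there equals -1355/518 + (37/42)*sqrt(141), nonzero, and no other factor vanishes.
Hence a pole whose order is the multiplicity, 3.

The point is a pole of order 3.


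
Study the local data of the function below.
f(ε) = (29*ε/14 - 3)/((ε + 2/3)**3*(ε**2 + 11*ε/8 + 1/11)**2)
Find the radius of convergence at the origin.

The radius of convergence is 11/16 - (5/176)*sqrt(473).

Denominator factor (ε + 2/3)^3: pole of order 3 at -2/3, modulus 2/3.
Denominator factor (ε**2 + 11*ε/8 + 1/11)^2: discriminant 1075/704, real irrational roots -11/16 + (5/176)*sqrt(473) and -11/16 - (5/176)*sqrt(473); poles of order 2, moduli 11/16 - (5/176)*sqrt(473) and 11/16 + (5/176)*sqrt(473).
The radius of convergence is the smallest modulus among the singular points: 11/16 - (5/176)*sqrt(473).


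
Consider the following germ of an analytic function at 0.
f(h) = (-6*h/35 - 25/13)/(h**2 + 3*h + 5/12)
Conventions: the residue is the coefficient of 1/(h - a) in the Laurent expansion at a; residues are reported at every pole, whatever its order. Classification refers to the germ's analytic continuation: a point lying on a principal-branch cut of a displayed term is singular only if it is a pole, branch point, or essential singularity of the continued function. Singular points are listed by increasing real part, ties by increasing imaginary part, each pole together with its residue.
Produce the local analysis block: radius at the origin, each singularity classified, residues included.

Radius of convergence at 0: 3/2 - (1/6)*sqrt(66).
At -3/2 - (1/6)*sqrt(66): a pole of order 1; residue -3/35 + (379/5005)*sqrt(66).
At -3/2 + (1/6)*sqrt(66): a pole of order 1; residue -3/35 - (379/5005)*sqrt(66).

Denominator factor (h**2 + 3*h + 5/12): discriminant 22/3, real irrational roots -3/2 + (1/6)*sqrt(66) and -3/2 - (1/6)*sqrt(66); poles of order 1, moduli 3/2 - (1/6)*sqrt(66) and 3/2 + (1/6)*sqrt(66).
The radius of convergence is the smallest modulus among the singular points: 3/2 - (1/6)*sqrt(66).
The factor h**2 + 3*h + 5/12 splits as (h - a)(h - a') with a = -3/2 - (1/6)*sqrt(66), a' = -3/2 + (1/6)*sqrt(66). At the order-1 pole a set g(h) = (h - a)*f(h) = [-6*h/35 - 25/13] / (h - a').
Simple pole: residue = g(a) at a = -3/2 - (1/6)*sqrt(66), which is -3/35 + (379/5005)*sqrt(66).
The factor h**2 + 3*h + 5/12 splits as (h - a)(h - a') with a = -3/2 + (1/6)*sqrt(66), a' = -3/2 - (1/6)*sqrt(66). At the order-1 pole a set g(h) = (h - a)*f(h) = [-6*h/35 - 25/13] / (h - a').
Simple pole: residue = g(a) at a = -3/2 + (1/6)*sqrt(66), which is -3/35 - (379/5005)*sqrt(66).
List the singular points by increasing real part (a conjugate pair: the negative imaginary part first).


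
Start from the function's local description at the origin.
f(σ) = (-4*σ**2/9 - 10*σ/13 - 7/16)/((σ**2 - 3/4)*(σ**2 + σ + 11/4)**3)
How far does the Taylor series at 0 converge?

The radius of convergence is (1/2)*sqrt(3).

Denominator factor (σ**2 + σ + 11/4)^3: discriminant -10, complex-conjugate roots (-1/2) + ((1/2)*sqrt(10))*i and (-1/2) - ((1/2)*sqrt(10))*i; poles of order 3, moduli (1/2)*sqrt(11) and (1/2)*sqrt(11).
Denominator factor (σ**2 - 3/4): discriminant 3, real irrational roots (1/2)*sqrt(3) and -(1/2)*sqrt(3); poles of order 1, moduli (1/2)*sqrt(3) and (1/2)*sqrt(3).
The radius of convergence is the smallest modulus among the singular points: (1/2)*sqrt(3).


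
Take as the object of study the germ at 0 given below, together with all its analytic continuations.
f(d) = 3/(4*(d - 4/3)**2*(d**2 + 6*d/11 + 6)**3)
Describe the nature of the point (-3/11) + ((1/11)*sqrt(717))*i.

The denominator factor d**2 + 6*d/11 + 6 vanishes at (-3/11) + ((1/11)*sqrt(717))*i and appears to the power 3; the numerator there equals 3/4, nonzero, and no other factor vanishes.
Hence a pole whose order is the multiplicity, 3.

The point is a pole of order 3.


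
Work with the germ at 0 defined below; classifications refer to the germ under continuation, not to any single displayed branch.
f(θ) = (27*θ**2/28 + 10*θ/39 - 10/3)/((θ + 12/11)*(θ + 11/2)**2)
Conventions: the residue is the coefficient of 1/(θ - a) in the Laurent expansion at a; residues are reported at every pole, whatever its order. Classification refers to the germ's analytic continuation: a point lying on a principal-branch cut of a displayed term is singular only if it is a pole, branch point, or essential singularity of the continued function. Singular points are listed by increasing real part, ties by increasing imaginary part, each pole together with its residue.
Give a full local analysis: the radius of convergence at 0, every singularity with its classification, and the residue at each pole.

Denominator factor (θ + 12/11): pole of order 1 at -12/11, modulus 12/11.
Denominator factor (θ + 11/2)^2: pole of order 2 at -11/2, modulus 11/2.
The radius of convergence is the smallest modulus among the singular points: 12/11.
At the order-2 pole -11/2 set g(θ) = (θ - (-11/2))^2*f(θ) = (27*θ**2/28 + 10*θ/39 - 10/3)/(θ + 12/11).
Order-2 pole: residue = g'(a); g'(-11/2) = 11210749/10274628, so the residue is 11210749/10274628.
At the order-1 pole -12/11 set g(θ) = (θ - (-12/11))*f(θ) = (27*θ**2/28 + 10*θ/39 - 10/3)/(θ + 11/2)**2.
Simple pole: residue = g(a) at a = -12/11, which is -325768/2568657.
List the singular points by increasing real part (a conjugate pair: the negative imaginary part first).

Radius of convergence at 0: 12/11.
At -11/2: a pole of order 2; residue 11210749/10274628.
At -12/11: a pole of order 1; residue -325768/2568657.


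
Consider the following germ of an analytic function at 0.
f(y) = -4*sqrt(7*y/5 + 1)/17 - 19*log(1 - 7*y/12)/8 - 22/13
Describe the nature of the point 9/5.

There is no denominator, hence no pole anywhere.
Branch term sqrt(1 - y/(-5/7)): argument at 9/5 is 88/25, nonzero, so 9/5 is not its branch point (a point on a principal cut is still regular for the continued germ).
Branch term log(1 - y/(12/7)): argument at 9/5 is -1/20, nonzero, so 9/5 is not its branch point (a point on a principal cut is still regular for the continued germ).
So the germ continues analytically to 9/5.

The point is a regular point.


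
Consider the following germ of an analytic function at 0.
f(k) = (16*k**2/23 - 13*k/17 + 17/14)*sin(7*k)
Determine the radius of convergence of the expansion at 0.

The radius of convergence is infinite.

The factor sin(7*k) is entire and contributes no finite singular point.
The polynomial part has no poles.
No finite singular points: the Taylor series at 0 converges everywhere.


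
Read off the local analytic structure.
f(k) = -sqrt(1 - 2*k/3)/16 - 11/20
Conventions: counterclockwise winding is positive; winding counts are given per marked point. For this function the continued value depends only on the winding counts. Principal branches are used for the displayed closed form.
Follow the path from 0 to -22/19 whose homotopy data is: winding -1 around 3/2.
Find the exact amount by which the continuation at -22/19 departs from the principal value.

The rational part is single-valued and drops out of the difference; each branch term changes only by its own monodromy.
(-1/16)*sqrt(1 - k/(3/2)): winding -1 is odd, the square root flips sign, contributing -2*(-1/16)*sqrt(1 - (-22/19)/(3/2)) = -2*(-1/16)*sqrt(101/57) = (1/456)*sqrt(5757).
Summing the contributions at k = -22/19 gives (1/456)*sqrt(5757).

Continued minus principal equals (1/456)*sqrt(5757).


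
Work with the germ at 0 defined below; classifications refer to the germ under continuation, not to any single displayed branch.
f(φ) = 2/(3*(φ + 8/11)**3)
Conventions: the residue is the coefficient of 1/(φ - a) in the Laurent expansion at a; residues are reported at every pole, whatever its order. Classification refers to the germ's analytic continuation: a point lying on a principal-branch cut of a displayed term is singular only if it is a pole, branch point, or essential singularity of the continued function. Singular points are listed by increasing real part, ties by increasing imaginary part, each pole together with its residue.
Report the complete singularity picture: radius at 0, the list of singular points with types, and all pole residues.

Denominator factor (φ + 8/11)^3: pole of order 3 at -8/11, modulus 8/11.
The radius of convergence is the smallest modulus among the singular points: 8/11.
At the order-3 pole -8/11 set g(φ) = (φ - (-8/11))^3*f(φ) = 2/3.
Order-3 pole: residue = g''(a)/2; g''(-8/11) = 0, so the residue is 0.

Radius of convergence at 0: 8/11.
At -8/11: a pole of order 3; residue 0.


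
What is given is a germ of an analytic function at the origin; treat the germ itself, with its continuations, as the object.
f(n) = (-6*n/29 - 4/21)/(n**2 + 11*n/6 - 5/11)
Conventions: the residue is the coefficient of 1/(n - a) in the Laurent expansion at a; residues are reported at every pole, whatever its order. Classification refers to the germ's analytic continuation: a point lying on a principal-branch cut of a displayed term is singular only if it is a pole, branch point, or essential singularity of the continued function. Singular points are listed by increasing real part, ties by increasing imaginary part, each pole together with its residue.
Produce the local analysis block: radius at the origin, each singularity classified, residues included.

Radius of convergence at 0: -11/12 + (1/132)*sqrt(22561).
At -11/12 - (1/132)*sqrt(22561): a pole of order 1; residue -3/29 + (1/416353)*sqrt(22561).
At -11/12 + (1/132)*sqrt(22561): a pole of order 1; residue -3/29 - (1/416353)*sqrt(22561).

Denominator factor (n**2 + 11*n/6 - 5/11): discriminant 2051/396, real irrational roots -11/12 + (1/132)*sqrt(22561) and -11/12 - (1/132)*sqrt(22561); poles of order 1, moduli -11/12 + (1/132)*sqrt(22561) and 11/12 + (1/132)*sqrt(22561).
The radius of convergence is the smallest modulus among the singular points: -11/12 + (1/132)*sqrt(22561).
The factor n**2 + 11*n/6 - 5/11 splits as (n - a)(n - a') with a = -11/12 - (1/132)*sqrt(22561), a' = -11/12 + (1/132)*sqrt(22561). At the order-1 pole a set g(n) = (n - a)*f(n) = [-6*n/29 - 4/21] / (n - a').
Simple pole: residue = g(a) at a = -11/12 - (1/132)*sqrt(22561), which is -3/29 + (1/416353)*sqrt(22561).
The factor n**2 + 11*n/6 - 5/11 splits as (n - a)(n - a') with a = -11/12 + (1/132)*sqrt(22561), a' = -11/12 - (1/132)*sqrt(22561). At the order-1 pole a set g(n) = (n - a)*f(n) = [-6*n/29 - 4/21] / (n - a').
Simple pole: residue = g(a) at a = -11/12 + (1/132)*sqrt(22561), which is -3/29 - (1/416353)*sqrt(22561).
List the singular points by increasing real part (a conjugate pair: the negative imaginary part first).


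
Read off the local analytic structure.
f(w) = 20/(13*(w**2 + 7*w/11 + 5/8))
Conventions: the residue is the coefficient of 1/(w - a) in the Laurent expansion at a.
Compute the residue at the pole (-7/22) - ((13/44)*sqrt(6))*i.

The factor w**2 + 7*w/11 + 5/8 splits as (w - a)(w - a') with a = (-7/22) - ((13/44)*sqrt(6))*i, a' = (-7/22) + ((13/44)*sqrt(6))*i. At the order-1 pole a set g(w) = (w - a)*f(w) = [20/13] / (w - a').
Simple pole: residue = g(a) at a = (-7/22) - ((13/44)*sqrt(6))*i, which is ((220/507)*sqrt(6))*i.

The residue is ((220/507)*sqrt(6))*i.


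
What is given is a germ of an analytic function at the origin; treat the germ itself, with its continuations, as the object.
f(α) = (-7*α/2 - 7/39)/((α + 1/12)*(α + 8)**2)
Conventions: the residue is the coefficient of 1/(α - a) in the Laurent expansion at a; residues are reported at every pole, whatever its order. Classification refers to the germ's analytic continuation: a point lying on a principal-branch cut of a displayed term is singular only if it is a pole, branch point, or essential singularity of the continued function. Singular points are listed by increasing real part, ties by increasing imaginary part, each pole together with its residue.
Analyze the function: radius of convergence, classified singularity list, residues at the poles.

Radius of convergence at 0: 1/12.
At -8: a pole of order 2; residue -42/23465.
At -1/12: a pole of order 1; residue 42/23465.

Denominator factor (α + 1/12): pole of order 1 at -1/12, modulus 1/12.
Denominator factor (α + 8)^2: pole of order 2 at -8, modulus 8.
The radius of convergence is the smallest modulus among the singular points: 1/12.
At the order-2 pole -8 set g(α) = (α - (-8))^2*f(α) = (-7*α/2 - 7/39)/(α + 1/12).
Order-2 pole: residue = g'(a); g'(-8) = -42/23465, so the residue is -42/23465.
At the order-1 pole -1/12 set g(α) = (α - (-1/12))*f(α) = (-7*α/2 - 7/39)/(α + 8)**2.
Simple pole: residue = g(a) at a = -1/12, which is 42/23465.
List the singular points by increasing real part (a conjugate pair: the negative imaginary part first).


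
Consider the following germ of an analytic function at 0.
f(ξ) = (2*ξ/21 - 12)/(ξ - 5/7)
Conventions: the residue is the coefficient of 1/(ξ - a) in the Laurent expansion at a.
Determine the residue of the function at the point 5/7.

The residue is -1754/147.

At the order-1 pole 5/7 set g(ξ) = (ξ - (5/7))*f(ξ) = 2*ξ/21 - 12.
Simple pole: residue = g(a) at a = 5/7, which is -1754/147.


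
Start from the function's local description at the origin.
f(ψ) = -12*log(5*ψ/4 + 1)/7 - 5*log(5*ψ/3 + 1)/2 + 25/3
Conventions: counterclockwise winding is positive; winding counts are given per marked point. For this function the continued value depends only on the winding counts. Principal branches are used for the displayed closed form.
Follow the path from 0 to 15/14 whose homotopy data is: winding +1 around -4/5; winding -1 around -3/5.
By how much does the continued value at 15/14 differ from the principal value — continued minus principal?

The rational part is single-valued and drops out of the difference; each branch term changes only by its own monodromy.
(-5/2)*log(1 - ψ/(-3/5)): each positive loop around -3/5 adds 2*pi*i to the log, so winding -1 contributes (-5/2)*(-1)*2*pi*i = (5)*pi*i.
(-12/7)*log(1 - ψ/(-4/5)): each positive loop around -4/5 adds 2*pi*i to the log, so winding +1 contributes (-12/7)*(1)*2*pi*i = -(24/7)*pi*i.
Summing the contributions at ψ = 15/14 gives (11/7)*pi*i.

Continued minus principal equals (11/7)*pi*i.


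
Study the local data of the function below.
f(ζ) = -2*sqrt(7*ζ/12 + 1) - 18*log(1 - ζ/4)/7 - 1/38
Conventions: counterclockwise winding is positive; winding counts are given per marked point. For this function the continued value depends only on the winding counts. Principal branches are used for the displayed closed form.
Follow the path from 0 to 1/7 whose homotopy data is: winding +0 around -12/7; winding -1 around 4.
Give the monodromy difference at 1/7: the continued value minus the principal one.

The rational part is single-valued and drops out of the difference; each branch term changes only by its own monodromy.
(-18/7)*log(1 - ζ/(4)): each positive loop around 4 adds 2*pi*i to the log, so winding -1 contributes (-18/7)*(-1)*2*pi*i = (36/7)*pi*i.
(-2)*sqrt(1 - ζ/(-12/7)): winding +0 is even, the square root returns to the same sheet, contribution 0.
Summing the contributions at ζ = 1/7 gives (36/7)*pi*i.

Continued minus principal equals (36/7)*pi*i.


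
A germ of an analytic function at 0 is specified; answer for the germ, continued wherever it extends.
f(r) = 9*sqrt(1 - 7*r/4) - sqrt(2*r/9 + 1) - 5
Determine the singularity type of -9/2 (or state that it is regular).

The term (-1)*sqrt(1 - r/(-9/2)) has argument 1 - -9/2/(-9/2) = 0 at -9/2: a square-root (algebraic, two-sheeted) branch point; the remaining terms are analytic or single-valued there.

The point is an algebraic (square-root) branch point.


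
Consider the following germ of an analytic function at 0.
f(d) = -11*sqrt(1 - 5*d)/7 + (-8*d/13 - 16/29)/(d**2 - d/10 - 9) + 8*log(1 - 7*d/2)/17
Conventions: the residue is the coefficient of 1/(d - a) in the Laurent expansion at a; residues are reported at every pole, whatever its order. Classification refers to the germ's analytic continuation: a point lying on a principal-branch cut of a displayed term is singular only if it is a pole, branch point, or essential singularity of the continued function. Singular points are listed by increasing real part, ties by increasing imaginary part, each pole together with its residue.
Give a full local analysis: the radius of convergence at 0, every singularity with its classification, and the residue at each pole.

Radius of convergence at 0: 1/5.
At 1/20 - (1/20)*sqrt(3601): a pole of order 1; residue -4/13 + (2196/1357577)*sqrt(3601).
At 1/5: an algebraic (square-root) branch point.
At 2/7: a logarithmic branch point.
At 1/20 + (1/20)*sqrt(3601): a pole of order 1; residue -4/13 - (2196/1357577)*sqrt(3601).

Denominator factor (d**2 - d/10 - 9): discriminant 3601/100, real irrational roots 1/20 + (1/20)*sqrt(3601) and 1/20 - (1/20)*sqrt(3601); poles of order 1, moduli 1/20 + (1/20)*sqrt(3601) and -1/20 + (1/20)*sqrt(3601).
Branch term (8/17)*log(1 - d/(2/7)): its argument vanishes at d = 2/7, a logarithmic branch point, modulus 2/7.
Branch term (-11/7)*sqrt(1 - d/(1/5)): its argument vanishes at d = 1/5, a square-root branch point, modulus 1/5.
The radius of convergence is the smallest modulus among the singular points: 1/5.
The branch terms are analytic at 1/20 - (1/20)*sqrt(3601) and contribute nothing to the residue; only the rational part matters.
The factor d**2 - d/10 - 9 splits as (d - a)(d - a') with a = 1/20 - (1/20)*sqrt(3601), a' = 1/20 + (1/20)*sqrt(3601). At the order-1 pole a set g(d) = (d - a)*(rational part) = [-8*d/13 - 16/29] / (d - a').
Simple pole: residue = g(a) at a = 1/20 - (1/20)*sqrt(3601), which is -4/13 + (2196/1357577)*sqrt(3601).
The branch terms are analytic at 1/20 + (1/20)*sqrt(3601) and contribute nothing to the residue; only the rational part matters.
The factor d**2 - d/10 - 9 splits as (d - a)(d - a') with a = 1/20 + (1/20)*sqrt(3601), a' = 1/20 - (1/20)*sqrt(3601). At the order-1 pole a set g(d) = (d - a)*(rational part) = [-8*d/13 - 16/29] / (d - a').
Simple pole: residue = g(a) at a = 1/20 + (1/20)*sqrt(3601), which is -4/13 - (2196/1357577)*sqrt(3601).
List the singular points by increasing real part (a conjugate pair: the negative imaginary part first).
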